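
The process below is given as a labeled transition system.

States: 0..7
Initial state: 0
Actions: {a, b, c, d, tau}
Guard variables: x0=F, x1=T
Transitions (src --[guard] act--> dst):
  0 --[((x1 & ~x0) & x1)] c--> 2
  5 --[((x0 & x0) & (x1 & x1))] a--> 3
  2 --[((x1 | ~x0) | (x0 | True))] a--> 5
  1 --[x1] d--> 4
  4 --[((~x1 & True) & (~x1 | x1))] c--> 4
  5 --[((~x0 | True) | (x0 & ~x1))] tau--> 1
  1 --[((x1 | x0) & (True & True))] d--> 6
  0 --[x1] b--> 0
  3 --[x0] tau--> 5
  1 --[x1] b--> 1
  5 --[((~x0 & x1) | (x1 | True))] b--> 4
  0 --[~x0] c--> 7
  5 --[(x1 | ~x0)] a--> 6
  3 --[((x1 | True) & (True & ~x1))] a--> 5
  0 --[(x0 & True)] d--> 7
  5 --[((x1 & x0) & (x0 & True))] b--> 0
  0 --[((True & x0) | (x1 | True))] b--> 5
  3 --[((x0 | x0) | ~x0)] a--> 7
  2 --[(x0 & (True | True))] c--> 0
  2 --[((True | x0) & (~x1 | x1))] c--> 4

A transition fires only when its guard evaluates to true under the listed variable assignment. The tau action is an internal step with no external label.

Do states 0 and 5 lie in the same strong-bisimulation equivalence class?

Bisimulation quotient by refinement:
  π0 = {{0,1,2,3,4,5,6,7}}
  π1 = {{0},{1},{2},{3},{4,6,7},{5}}
Fixed point at round 2; 6 class(es).
0∈{0}, 5∈{5}

Answer: NOT BISIMILAR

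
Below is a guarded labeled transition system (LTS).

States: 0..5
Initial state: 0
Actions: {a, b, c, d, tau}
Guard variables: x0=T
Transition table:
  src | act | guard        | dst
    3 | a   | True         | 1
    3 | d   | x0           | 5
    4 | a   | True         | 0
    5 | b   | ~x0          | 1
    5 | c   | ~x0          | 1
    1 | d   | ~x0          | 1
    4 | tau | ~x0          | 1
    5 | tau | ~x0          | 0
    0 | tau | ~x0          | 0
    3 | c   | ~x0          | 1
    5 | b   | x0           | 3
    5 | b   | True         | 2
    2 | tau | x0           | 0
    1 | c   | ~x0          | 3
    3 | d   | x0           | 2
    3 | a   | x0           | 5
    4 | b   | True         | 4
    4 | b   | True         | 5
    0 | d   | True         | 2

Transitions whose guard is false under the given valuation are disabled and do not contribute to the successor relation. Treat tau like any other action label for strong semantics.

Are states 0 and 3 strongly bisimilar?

Answer: NOT BISIMILAR

Working:
Refine partition for ~:
  π0 = {{0,1,2,3,4,5}}
  π1 = {{0},{1},{2},{3},{4},{5}}
Fixed point at round 2; 6 class(es).
class of 0: {0}; class of 3: {3}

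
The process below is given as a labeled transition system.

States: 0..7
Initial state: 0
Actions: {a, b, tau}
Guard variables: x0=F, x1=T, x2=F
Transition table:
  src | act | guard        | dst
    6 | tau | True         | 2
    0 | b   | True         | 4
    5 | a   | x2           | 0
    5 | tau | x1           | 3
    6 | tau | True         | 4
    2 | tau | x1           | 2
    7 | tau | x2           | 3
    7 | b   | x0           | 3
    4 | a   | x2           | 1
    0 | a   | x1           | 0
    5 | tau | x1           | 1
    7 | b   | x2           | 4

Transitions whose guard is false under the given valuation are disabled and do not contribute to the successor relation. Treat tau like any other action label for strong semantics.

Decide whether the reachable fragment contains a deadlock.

Answer: DEADLOCK at state 4

Working:
Reachable = {0,4}
  0: a→0  b→4  [2 exit(s)]
  4: ∅  [STUCK]
witness 4: b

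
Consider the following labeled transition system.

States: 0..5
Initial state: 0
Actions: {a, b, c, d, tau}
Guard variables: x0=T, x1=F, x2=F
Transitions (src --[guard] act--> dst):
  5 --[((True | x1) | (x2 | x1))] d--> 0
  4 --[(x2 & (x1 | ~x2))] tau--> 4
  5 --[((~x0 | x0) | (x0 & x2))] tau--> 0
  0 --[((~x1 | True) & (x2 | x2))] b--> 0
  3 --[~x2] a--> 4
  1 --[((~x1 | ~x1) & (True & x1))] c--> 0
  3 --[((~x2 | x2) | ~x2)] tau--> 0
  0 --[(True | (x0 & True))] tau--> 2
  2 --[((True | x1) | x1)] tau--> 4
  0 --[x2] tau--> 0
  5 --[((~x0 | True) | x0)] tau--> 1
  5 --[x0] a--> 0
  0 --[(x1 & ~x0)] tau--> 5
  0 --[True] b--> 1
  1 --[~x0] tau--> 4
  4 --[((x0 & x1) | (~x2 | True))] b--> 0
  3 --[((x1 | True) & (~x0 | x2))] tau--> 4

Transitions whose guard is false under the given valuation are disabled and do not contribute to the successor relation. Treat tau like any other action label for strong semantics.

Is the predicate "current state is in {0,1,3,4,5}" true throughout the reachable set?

Answer: INVARIANT VIOLATED at state 2

Working:
Allowed set {0,1,3,4,5}
R = {0,1,2,4}
  0: safe
  1: safe
  2: ✗ unsafe
  4: safe
reach 2 via tau — violates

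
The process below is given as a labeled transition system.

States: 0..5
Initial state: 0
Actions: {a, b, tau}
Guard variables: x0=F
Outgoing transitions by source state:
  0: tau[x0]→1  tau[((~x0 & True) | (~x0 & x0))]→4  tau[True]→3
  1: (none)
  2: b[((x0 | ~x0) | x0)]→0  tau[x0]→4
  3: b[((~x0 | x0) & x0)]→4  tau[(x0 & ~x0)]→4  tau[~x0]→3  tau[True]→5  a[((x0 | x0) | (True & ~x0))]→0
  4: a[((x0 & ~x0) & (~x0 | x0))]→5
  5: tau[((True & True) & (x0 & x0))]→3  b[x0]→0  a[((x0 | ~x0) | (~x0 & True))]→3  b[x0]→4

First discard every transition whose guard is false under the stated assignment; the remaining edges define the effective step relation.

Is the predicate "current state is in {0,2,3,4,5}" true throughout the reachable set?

Allowed set {0,2,3,4,5}
Reach set: {0,3,4,5}
  0: ✓
  3: ✓
  4: ✓
  5: ✓

Answer: INVARIANT HOLDS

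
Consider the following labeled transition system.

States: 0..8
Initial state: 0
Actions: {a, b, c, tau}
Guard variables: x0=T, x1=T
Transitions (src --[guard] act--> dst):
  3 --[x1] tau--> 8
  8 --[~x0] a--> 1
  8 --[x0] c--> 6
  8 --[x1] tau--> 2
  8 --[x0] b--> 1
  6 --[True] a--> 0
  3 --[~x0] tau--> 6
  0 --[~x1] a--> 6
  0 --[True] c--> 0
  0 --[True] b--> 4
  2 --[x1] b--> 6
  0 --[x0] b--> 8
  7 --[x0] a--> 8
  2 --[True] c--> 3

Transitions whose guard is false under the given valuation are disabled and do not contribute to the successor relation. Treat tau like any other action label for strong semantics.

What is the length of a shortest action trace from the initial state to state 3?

Breadth-first toward 3:
  depth 0: {0}
  depth 1: {4,8}
  depth 2: {1,2,6}
  depth 3: {3}
first hit 3 at d=3 via b·tau·c

Answer: 3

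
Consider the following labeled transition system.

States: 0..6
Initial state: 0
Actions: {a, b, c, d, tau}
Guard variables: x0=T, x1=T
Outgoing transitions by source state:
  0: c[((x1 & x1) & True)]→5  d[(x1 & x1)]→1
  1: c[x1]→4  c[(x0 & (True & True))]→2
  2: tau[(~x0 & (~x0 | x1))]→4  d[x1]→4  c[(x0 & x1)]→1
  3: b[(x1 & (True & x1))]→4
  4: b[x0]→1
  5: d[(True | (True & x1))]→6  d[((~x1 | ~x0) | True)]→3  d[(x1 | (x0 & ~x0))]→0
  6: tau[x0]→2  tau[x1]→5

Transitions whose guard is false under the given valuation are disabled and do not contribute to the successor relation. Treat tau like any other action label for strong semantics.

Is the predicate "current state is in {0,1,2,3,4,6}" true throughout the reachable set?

Answer: INVARIANT VIOLATED at state 5

Analysis:
Safe = {0,1,2,3,4,6}
Reach set: {0,1,2,3,4,5,6}
  0: ok
  1: ok
  2: ok
  3: ok
  4: ok
  5: VIOLATES
  6: ok
reach 5 via c — violates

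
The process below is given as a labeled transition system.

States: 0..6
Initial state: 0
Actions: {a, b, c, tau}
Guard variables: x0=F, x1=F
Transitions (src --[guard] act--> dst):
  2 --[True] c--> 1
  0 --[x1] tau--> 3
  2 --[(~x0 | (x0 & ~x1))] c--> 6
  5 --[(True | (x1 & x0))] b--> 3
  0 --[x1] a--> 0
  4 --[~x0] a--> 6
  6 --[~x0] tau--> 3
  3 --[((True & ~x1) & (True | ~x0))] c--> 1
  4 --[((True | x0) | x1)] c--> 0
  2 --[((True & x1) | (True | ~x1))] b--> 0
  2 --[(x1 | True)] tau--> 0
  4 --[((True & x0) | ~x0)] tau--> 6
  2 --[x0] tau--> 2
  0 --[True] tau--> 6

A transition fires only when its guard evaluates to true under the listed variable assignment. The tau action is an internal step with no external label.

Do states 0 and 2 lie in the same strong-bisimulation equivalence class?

Bisimulation quotient by refinement:
  P[0] = {{0,1,2,3,4,5,6}}
  P[1] = {{0,6},{1},{2},{3},{4},{5}}
  P[2] = {{0},{1},{2},{3},{4},{5},{6}}
Fixed point at round 3; 7 class(es).
class of 0: {0}; class of 2: {2}

Answer: NOT BISIMILAR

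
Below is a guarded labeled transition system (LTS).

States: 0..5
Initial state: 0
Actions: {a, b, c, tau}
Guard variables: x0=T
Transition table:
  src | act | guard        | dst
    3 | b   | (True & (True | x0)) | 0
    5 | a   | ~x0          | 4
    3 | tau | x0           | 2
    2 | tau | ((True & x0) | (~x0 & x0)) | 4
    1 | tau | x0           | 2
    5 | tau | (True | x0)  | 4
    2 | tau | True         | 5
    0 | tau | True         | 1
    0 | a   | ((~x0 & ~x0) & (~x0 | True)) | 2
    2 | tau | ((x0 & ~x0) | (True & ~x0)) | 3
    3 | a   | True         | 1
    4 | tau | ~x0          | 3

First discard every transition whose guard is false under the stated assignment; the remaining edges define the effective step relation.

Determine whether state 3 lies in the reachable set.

Answer: UNREACHABLE

Analysis:
8 transition(s) survive guard evaluation.
depth 0: {0}
depth 1: {1}  total {0,1}
depth 2: {2}  total {0,1,2}
depth 3: {4,5}  total {0,1,2,4,5}
Reachable = {0,1,2,4,5}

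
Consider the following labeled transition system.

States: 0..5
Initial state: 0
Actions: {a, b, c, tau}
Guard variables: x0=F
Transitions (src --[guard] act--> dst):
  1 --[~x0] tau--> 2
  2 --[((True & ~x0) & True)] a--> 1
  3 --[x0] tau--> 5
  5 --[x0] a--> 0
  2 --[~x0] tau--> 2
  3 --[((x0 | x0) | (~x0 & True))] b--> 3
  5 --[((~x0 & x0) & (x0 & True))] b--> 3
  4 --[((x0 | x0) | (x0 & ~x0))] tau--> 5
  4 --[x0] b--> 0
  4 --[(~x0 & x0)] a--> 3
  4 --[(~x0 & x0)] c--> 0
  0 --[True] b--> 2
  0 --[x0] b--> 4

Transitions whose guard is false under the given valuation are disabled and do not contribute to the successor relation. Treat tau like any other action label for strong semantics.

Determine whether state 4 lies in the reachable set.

5 transition(s) survive guard evaluation.
Layer 0: {0}
Layer 1: {2}  now seen {0,2}
Layer 2: {1}  now seen {0,1,2}
R = {0,1,2}

Answer: UNREACHABLE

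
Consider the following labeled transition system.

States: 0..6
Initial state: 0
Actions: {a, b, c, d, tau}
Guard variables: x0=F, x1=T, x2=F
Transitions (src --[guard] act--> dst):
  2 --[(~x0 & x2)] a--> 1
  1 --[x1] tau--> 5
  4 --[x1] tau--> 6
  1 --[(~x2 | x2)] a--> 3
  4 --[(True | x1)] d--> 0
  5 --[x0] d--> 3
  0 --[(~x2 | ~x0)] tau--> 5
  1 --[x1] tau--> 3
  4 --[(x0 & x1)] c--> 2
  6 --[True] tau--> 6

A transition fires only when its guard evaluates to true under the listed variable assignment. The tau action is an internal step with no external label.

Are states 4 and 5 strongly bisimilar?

Answer: NOT BISIMILAR

Working:
Refine partition for ~:
  π0 = {{0,1,2,3,4,5,6}}
  π1 = {{0,6},{1},{2,3,5},{4}}
  π2 = {{0},{1},{2,3,5},{4},{6}}
Fixed point at round 3; 5 class(es).
4∈{4}, 5∈{2,3,5}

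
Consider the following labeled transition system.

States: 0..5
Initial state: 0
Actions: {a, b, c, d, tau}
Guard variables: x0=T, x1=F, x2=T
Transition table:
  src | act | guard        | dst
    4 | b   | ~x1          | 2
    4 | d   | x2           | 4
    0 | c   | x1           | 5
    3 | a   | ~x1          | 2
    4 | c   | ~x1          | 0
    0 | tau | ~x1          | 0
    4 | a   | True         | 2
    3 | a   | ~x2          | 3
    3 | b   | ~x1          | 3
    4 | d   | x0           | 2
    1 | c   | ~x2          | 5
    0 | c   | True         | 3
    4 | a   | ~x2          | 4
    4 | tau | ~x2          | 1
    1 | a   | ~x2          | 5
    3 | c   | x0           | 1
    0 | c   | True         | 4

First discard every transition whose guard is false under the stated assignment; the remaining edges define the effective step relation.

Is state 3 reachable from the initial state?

Guard filter leaves 11 enabled edge(s).
depth 0: {0}
depth 1: {3,4}  now seen {0,3,4}
depth 2: {1,2}  now seen {0,1,2,3,4}
Reachable = {0,1,2,3,4}
witness 3: c

Answer: REACHABLE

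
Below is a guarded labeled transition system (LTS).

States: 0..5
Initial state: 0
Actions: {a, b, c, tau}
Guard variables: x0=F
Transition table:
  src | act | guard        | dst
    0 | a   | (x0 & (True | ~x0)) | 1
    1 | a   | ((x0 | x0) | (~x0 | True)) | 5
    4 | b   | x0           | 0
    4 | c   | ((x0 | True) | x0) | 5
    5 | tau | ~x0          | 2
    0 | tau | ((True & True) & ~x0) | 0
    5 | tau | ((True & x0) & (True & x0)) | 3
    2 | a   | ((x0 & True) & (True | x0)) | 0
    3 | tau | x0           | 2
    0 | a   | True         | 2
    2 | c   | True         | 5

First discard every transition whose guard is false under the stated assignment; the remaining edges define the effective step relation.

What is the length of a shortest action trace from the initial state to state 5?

Breadth-first toward 5:
  Layer 0: {0}
  Layer 1: {2}
  Layer 2: {5}
depth(5)=2, e.g. a·c

Answer: 2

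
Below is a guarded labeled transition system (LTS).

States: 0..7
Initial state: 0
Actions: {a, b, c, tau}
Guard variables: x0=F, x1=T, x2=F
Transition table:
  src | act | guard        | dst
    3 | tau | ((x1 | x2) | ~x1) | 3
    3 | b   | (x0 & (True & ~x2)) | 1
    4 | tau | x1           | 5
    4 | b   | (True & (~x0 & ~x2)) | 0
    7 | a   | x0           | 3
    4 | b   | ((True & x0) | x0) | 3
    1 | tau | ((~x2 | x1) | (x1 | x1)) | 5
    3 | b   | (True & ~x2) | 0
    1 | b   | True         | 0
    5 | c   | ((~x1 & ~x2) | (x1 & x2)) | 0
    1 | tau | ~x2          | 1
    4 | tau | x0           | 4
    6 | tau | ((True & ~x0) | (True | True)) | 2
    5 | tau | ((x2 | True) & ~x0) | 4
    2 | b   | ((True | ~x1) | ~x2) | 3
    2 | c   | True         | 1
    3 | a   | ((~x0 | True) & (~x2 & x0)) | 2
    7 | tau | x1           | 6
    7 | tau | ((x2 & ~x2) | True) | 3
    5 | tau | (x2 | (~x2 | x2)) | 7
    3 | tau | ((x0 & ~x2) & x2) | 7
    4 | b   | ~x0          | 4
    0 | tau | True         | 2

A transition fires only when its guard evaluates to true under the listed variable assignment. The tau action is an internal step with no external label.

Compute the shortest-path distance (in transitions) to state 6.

Breadth-first toward 6:
  depth 0: {0}
  depth 1: {2}
  depth 2: {1,3}
  depth 3: {5}
  depth 4: {4,7}
  depth 5: {6}
depth(6)=5, e.g. tau·c·tau·tau·tau

Answer: 5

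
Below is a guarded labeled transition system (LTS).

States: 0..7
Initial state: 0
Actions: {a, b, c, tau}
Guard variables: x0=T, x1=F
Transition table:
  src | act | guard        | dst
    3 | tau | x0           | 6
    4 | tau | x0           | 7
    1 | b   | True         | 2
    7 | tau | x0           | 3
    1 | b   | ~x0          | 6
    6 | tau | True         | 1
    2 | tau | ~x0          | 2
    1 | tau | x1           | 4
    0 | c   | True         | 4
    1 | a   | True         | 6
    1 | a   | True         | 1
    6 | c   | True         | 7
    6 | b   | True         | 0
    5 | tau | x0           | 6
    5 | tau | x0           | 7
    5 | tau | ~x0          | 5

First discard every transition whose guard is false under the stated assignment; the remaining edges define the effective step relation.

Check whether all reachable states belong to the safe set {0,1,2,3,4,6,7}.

Answer: INVARIANT HOLDS

Trace:
Safe = {0,1,2,3,4,6,7}
Reachable = {0,1,2,3,4,6,7}
  0: ok
  1: ok
  2: ok
  3: ok
  4: ok
  6: ok
  7: ok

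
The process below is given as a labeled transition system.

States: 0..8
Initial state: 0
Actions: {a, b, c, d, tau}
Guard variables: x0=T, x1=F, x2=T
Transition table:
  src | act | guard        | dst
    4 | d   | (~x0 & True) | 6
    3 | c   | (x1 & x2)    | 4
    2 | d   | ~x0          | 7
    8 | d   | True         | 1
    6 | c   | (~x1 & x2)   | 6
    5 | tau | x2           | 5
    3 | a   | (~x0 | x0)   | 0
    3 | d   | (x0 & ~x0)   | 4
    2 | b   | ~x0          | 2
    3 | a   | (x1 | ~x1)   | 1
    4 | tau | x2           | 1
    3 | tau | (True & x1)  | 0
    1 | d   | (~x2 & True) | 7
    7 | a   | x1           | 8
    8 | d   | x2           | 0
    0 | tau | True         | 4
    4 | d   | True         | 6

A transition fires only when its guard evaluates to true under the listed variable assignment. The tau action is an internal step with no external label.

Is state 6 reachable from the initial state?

Answer: REACHABLE

Trace:
Guard filter leaves 9 enabled edge(s).
L0 = {0}
L1 = {4}  cumulative {0,4}
L2 = {1,6}  cumulative {0,1,4,6}
Reachable = {0,1,4,6}
trace reaching 6: tau·d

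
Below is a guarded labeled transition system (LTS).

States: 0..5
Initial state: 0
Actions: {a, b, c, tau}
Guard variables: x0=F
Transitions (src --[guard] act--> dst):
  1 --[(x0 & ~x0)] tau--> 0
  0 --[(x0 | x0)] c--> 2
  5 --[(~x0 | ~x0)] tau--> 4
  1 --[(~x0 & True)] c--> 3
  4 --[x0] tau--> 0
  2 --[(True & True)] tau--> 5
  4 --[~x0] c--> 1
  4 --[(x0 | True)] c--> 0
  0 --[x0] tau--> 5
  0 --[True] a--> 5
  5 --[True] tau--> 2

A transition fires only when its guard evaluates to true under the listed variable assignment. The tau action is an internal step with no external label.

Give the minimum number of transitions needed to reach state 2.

Layered search for 2:
  depth 0: {0}
  depth 1: {5}
  depth 2: {2,4}
first hit 2 at d=2 via a·tau

Answer: 2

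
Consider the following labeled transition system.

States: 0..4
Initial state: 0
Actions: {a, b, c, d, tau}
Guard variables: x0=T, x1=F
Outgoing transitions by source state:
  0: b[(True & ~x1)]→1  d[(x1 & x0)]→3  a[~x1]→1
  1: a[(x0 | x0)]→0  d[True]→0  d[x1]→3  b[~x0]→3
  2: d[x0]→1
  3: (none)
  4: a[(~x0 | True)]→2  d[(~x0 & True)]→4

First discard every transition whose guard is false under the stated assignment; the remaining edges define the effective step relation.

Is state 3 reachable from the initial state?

Answer: UNREACHABLE

Working:
6 transition(s) survive guard evaluation.
L0 = {0}
L1 = {1}  total {0,1}
Reach set: {0,1}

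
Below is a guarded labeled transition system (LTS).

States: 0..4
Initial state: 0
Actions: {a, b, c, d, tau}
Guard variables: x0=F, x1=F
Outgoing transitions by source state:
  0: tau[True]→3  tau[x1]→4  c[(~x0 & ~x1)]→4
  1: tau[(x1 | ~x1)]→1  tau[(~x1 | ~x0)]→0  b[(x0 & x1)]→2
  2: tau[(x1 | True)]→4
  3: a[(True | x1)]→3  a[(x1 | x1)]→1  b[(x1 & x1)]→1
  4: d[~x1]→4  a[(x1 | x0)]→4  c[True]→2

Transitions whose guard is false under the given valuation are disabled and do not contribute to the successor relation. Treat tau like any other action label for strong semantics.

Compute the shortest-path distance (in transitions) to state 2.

Breadth-first toward 2:
  depth 0: {0}
  depth 1: {3,4}
  depth 2: {2}
first hit 2 at d=2 via c·c

Answer: 2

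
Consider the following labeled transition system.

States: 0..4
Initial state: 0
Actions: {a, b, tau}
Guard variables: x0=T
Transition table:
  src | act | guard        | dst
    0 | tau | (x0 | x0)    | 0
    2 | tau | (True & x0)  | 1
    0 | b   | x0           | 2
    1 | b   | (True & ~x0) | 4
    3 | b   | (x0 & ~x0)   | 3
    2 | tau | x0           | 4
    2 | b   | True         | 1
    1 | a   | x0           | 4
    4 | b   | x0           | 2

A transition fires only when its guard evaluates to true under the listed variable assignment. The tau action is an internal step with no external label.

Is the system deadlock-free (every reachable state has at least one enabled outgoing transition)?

Reach set: {0,1,2,4}
  0: b→2  tau→0  [2 out]
  1: a→4  [1 out]
  2: b→1  tau→1  tau→4  [3 out]
  4: b→2  [1 out]

Answer: DEADLOCK-FREE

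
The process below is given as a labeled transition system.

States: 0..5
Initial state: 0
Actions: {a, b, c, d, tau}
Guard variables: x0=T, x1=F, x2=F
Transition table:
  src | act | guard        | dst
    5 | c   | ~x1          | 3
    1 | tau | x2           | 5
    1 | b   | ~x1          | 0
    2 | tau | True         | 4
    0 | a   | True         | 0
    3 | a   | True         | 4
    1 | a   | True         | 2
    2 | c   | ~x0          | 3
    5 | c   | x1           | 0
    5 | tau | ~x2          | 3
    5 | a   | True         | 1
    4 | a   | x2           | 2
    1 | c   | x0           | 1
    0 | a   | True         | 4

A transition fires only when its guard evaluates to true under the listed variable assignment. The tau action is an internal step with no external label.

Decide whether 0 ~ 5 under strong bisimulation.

Answer: NOT BISIMILAR

Trace:
Bisimulation quotient by refinement:
  P[0] = {{0,1,2,3,4,5}}
  P[1] = {{0,3},{1},{2},{4},{5}}
  P[2] = {{0},{1},{2},{3},{4},{5}}
Fixed point at round 3; 6 class(es).
0∈{0}, 5∈{5}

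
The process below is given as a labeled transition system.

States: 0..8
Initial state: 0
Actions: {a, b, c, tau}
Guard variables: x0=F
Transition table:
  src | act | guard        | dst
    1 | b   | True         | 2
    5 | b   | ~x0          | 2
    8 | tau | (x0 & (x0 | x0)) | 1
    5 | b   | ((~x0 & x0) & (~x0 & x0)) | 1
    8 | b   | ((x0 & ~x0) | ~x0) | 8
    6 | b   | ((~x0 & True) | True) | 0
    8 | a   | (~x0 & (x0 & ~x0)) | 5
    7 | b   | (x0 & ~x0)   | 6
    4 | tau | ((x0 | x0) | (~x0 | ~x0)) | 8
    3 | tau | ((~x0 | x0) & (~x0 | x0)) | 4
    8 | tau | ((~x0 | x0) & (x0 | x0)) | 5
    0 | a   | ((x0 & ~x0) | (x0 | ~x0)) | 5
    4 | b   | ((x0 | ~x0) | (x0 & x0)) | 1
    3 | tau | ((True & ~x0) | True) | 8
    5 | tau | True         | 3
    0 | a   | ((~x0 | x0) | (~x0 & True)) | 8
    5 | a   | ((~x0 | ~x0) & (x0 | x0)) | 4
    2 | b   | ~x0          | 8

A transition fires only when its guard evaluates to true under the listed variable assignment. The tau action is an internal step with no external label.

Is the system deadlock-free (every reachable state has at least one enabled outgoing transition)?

Reachable = {0,1,2,3,4,5,8}
  0: a→5  a→8  [2 exit(s)]
  1: b→2  [1 exit(s)]
  2: b→8  [1 exit(s)]
  3: tau→4  tau→8  [2 exit(s)]
  4: b→1  tau→8  [2 exit(s)]
  5: b→2  tau→3  [2 exit(s)]
  8: b→8  [1 exit(s)]

Answer: DEADLOCK-FREE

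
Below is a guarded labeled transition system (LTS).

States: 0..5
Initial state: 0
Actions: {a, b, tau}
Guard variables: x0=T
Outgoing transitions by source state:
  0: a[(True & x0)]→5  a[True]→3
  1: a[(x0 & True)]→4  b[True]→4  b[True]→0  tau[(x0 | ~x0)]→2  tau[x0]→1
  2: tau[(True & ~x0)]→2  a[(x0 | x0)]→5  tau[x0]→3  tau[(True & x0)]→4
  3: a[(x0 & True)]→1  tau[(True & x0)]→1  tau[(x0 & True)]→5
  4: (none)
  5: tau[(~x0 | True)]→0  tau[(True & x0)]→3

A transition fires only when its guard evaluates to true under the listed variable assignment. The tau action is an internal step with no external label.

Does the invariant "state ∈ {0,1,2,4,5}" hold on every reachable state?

Answer: INVARIANT VIOLATED at state 3

Trace:
Safe = {0,1,2,4,5}
R = {0,1,2,3,4,5}
  0: safe
  1: safe
  2: safe
  3: VIOLATES
  4: safe
  5: safe
reach 3 via a — violates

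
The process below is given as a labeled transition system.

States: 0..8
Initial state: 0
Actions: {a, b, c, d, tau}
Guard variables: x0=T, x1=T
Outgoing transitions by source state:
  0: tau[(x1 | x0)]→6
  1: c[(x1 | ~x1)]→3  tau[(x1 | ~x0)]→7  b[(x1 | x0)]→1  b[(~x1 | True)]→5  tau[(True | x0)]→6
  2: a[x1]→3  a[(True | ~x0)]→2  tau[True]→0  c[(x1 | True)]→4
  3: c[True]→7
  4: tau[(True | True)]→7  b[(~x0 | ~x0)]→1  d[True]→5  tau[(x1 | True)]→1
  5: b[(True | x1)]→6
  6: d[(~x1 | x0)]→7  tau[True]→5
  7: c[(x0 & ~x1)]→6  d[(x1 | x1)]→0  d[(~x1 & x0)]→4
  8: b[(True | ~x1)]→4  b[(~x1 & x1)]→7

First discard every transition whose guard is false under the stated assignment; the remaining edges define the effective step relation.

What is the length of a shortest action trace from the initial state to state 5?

Layered search for 5:
  depth 0: {0}
  depth 1: {6}
  depth 2: {5,7}
5 enters at depth 2; path tau·tau

Answer: 2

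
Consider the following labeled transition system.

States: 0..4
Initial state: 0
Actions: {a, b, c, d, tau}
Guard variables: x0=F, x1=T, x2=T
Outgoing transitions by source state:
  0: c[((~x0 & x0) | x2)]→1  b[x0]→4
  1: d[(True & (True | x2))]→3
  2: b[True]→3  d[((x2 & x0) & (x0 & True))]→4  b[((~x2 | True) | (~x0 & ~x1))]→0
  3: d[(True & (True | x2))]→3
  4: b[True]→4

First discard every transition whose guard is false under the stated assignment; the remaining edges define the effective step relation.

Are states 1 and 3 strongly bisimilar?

Answer: BISIMILAR

Working:
Compute ~ classes (split until stable):
  P[0] = {{0,1,2,3,4}}
  P[1] = {{0},{1,3},{2,4}}
  P[2] = {{0},{1,3},{2},{4}}
Fixed point at round 3; 4 class(es).
1∈{1,3}, 3∈{1,3}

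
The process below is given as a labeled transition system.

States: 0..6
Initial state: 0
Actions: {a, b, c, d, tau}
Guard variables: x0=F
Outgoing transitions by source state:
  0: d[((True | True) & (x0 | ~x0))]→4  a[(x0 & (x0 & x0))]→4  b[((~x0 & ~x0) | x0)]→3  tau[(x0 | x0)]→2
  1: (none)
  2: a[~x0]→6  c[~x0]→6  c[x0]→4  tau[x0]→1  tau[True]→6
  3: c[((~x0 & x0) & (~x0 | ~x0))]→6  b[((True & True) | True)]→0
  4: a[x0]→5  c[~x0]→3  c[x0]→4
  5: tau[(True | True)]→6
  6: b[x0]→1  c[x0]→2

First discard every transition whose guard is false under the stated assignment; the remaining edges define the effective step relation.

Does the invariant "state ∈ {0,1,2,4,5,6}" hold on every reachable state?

Inv-set: {0,1,2,4,5,6}
Reachable = {0,3,4}
  0: ✓
  3: VIOLATES
  4: ✓
witness against invariant: b → 3

Answer: INVARIANT VIOLATED at state 3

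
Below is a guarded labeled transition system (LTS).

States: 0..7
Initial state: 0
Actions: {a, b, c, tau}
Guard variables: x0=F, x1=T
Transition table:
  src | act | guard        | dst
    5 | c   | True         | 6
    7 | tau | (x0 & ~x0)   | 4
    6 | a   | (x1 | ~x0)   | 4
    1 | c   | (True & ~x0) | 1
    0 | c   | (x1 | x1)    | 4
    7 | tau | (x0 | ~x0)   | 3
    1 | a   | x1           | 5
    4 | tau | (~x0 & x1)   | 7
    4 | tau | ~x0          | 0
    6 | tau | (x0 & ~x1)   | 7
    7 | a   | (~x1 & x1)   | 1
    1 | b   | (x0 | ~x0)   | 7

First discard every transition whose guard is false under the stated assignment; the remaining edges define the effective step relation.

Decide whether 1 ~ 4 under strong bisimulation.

Answer: NOT BISIMILAR

Trace:
Refine partition for ~:
  π0 = {{0,1,2,3,4,5,6,7}}
  π1 = {{0,5},{1},{2,3},{4,7},{6}}
  π2 = {{0},{1},{2,3},{4},{5},{6},{7}}
7 equivalence class(es) (converged in 3)
class of 1: {1}; class of 4: {4}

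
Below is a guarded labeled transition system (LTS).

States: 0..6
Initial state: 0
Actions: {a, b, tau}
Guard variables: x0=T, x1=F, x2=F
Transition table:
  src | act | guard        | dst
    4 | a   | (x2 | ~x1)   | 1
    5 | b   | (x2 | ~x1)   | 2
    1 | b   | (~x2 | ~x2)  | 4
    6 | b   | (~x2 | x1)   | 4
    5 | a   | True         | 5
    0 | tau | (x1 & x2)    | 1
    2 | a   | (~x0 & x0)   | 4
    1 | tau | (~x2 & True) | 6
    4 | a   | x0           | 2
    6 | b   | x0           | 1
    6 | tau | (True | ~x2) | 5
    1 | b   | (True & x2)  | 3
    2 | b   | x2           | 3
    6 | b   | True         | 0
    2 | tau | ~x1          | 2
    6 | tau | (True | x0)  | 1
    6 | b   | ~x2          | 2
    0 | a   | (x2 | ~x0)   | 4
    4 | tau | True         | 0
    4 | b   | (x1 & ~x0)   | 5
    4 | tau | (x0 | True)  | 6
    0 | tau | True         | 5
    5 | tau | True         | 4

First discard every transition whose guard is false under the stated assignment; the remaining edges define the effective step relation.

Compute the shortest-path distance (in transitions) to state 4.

Breadth-first toward 4:
  L0 = {0}
  L1 = {5}
  L2 = {2,4}
4 enters at depth 2; path tau·tau

Answer: 2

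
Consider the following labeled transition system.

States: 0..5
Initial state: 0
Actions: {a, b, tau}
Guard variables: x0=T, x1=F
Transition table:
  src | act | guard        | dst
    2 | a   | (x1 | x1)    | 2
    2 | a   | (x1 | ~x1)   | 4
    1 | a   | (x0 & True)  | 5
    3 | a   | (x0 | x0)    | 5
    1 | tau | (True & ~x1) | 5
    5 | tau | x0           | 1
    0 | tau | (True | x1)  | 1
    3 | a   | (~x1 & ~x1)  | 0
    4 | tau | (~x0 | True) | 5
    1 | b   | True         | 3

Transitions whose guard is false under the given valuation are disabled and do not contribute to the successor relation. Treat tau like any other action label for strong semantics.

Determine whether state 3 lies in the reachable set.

Answer: REACHABLE

Analysis:
9 transition(s) survive guard evaluation.
Layer 0: {0}
Layer 1: {1}  now seen {0,1}
Layer 2: {3,5}  now seen {0,1,3,5}
Reach set: {0,1,3,5}
Path to 3: tau·b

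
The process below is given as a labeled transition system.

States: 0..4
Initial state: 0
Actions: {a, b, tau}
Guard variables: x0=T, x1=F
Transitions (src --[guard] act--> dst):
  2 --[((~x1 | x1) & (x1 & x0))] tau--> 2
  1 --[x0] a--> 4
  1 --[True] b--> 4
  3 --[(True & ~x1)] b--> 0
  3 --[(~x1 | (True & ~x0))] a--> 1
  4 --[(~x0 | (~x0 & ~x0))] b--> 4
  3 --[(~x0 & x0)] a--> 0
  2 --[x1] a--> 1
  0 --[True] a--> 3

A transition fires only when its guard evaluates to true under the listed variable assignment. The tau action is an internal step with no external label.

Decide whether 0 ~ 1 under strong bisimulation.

Answer: NOT BISIMILAR

Analysis:
Refine partition for ~:
  round 0: {{0,1,2,3,4}}
  round 1: {{0},{1,3},{2,4}}
  round 2: {{0},{1},{2,4},{3}}
4 equivalence class(es) (converged in 3)
class of 0: {0}; class of 1: {1}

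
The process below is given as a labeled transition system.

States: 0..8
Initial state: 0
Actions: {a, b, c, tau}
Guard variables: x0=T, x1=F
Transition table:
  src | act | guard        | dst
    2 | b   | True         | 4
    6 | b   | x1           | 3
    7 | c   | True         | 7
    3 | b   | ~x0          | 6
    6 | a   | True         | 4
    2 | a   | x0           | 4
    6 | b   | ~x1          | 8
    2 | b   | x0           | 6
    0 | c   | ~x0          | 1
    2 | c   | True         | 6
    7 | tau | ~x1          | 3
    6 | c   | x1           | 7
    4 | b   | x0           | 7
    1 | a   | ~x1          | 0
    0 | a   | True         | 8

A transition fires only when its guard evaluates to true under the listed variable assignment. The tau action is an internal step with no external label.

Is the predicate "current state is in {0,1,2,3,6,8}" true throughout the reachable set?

Safe = {0,1,2,3,6,8}
R = {0,8}
  0: ✓
  8: ✓

Answer: INVARIANT HOLDS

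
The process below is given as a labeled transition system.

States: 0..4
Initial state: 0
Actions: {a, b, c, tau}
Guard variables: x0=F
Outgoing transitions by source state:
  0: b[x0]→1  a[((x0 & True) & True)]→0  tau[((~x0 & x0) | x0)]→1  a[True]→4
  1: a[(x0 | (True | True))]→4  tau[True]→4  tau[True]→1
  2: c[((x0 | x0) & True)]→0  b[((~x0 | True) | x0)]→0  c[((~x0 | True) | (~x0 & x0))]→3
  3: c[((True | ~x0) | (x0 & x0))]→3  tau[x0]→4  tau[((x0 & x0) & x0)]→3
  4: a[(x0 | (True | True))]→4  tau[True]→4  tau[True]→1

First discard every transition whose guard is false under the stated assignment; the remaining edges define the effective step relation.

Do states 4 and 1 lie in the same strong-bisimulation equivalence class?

Answer: BISIMILAR

Trace:
Refine partition for ~:
  P[0] = {{0,1,2,3,4}}
  P[1] = {{0},{1,4},{2},{3}}
4 equivalence class(es) (converged in 2)
4∈{1,4}, 1∈{1,4}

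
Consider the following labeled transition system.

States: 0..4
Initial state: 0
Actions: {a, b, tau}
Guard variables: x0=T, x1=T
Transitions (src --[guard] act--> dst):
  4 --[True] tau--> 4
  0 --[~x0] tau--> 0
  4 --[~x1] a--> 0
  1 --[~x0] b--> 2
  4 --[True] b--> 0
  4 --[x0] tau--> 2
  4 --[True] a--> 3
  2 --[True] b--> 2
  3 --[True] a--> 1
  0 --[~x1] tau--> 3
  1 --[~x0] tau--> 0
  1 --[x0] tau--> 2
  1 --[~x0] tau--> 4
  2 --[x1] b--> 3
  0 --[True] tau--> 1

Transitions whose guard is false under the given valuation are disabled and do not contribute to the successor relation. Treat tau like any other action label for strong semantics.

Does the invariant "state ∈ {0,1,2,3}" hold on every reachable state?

Answer: INVARIANT HOLDS

Working:
Allowed set {0,1,2,3}
Reach set: {0,1,2,3}
  0: ✓
  1: ✓
  2: ✓
  3: ✓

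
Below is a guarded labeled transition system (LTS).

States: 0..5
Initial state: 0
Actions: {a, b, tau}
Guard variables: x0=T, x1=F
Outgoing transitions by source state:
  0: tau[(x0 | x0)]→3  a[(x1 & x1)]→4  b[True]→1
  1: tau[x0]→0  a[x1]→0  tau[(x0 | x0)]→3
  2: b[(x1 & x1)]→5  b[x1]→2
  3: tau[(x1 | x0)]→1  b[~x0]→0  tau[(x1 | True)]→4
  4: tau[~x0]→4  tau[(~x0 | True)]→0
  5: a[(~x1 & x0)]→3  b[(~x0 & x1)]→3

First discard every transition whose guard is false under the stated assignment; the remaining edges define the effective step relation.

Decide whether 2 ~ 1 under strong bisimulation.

Bisimulation quotient by refinement:
  P[0] = {{0,1,2,3,4,5}}
  P[1] = {{0},{1,3,4},{2},{5}}
  P[2] = {{0},{1},{2},{3},{4},{5}}
6 equivalence class(es) (converged in 3)
2∈{2}, 1∈{1}

Answer: NOT BISIMILAR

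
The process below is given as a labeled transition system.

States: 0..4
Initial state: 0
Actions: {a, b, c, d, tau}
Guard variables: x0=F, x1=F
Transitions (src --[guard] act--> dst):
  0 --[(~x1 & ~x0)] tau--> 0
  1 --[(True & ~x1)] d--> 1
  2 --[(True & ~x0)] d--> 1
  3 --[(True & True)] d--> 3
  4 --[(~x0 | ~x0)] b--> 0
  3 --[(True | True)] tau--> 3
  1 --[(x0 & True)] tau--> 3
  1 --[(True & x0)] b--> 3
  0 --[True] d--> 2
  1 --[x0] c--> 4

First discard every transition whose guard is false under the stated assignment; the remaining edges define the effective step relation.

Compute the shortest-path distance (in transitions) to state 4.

Answer: UNREACHABLE

Analysis:
BFS to 4:
  Layer 0: {0}
  Layer 1: {2}
  Layer 2: {1}
4 never appears.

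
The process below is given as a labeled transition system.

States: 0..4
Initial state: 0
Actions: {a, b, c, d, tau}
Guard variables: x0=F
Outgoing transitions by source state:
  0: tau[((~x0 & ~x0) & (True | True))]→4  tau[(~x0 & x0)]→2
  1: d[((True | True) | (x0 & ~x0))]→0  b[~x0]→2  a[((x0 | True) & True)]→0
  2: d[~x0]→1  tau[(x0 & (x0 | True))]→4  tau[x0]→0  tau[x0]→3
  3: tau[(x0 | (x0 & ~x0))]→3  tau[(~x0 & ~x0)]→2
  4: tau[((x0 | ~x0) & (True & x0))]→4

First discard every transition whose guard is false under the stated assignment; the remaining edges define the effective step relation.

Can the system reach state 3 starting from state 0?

After dropping false guards: 6 live edges.
L0 = {0}
L1 = {4}  cumulative {0,4}
Reach set: {0,4}

Answer: UNREACHABLE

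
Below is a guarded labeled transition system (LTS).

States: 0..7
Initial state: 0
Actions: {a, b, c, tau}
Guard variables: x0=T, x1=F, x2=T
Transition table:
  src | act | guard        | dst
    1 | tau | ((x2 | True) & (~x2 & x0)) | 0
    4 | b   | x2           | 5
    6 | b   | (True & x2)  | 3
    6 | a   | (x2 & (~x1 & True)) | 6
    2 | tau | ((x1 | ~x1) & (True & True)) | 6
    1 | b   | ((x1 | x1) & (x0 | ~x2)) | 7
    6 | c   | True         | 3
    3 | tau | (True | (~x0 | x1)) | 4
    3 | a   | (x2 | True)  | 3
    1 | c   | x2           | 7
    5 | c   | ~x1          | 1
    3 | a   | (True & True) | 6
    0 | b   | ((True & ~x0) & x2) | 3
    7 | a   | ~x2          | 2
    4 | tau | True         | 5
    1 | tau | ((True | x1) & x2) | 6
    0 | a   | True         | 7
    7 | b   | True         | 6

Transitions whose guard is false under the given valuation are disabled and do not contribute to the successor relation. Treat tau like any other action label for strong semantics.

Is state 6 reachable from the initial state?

Answer: REACHABLE

Analysis:
Guard filter leaves 14 enabled edge(s).
Layer 0: {0}
Layer 1: {7}  now seen {0,7}
Layer 2: {6}  now seen {0,6,7}
Layer 3: {3}  now seen {0,3,6,7}
Layer 4: {4}  now seen {0,3,4,6,7}
Layer 5: {5}  now seen {0,3,4,5,6,7}
Layer 6: {1}  now seen {0,1,3,4,5,6,7}
Reachable = {0,1,3,4,5,6,7}
trace reaching 6: a·b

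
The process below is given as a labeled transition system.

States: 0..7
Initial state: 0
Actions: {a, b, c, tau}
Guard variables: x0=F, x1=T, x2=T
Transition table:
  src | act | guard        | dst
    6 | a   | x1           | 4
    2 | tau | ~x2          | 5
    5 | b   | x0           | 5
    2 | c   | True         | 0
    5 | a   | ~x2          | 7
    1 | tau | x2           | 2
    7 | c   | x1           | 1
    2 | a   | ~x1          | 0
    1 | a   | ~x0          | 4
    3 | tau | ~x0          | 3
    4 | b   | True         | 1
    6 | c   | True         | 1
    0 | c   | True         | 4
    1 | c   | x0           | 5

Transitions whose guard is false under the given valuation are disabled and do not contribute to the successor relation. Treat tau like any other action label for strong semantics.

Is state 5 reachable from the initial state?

Answer: UNREACHABLE

Working:
Guard filter leaves 9 enabled edge(s).
Layer 0: {0}
Layer 1: {4}  now seen {0,4}
Layer 2: {1}  now seen {0,1,4}
Layer 3: {2}  now seen {0,1,2,4}
Reachable = {0,1,2,4}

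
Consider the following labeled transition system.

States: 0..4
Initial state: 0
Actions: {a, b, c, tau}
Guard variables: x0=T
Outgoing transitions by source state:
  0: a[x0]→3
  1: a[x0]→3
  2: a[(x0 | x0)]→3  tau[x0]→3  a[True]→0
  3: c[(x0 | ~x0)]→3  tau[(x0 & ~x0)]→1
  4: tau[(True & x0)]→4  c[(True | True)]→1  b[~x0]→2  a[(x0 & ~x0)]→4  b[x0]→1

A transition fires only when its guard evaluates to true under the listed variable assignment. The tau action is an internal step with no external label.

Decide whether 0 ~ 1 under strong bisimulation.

Bisimulation quotient by refinement:
  P[0] = {{0,1,2,3,4}}
  P[1] = {{0,1},{2},{3},{4}}
4 equivalence class(es) (converged in 2)
class of 0: {0,1}; class of 1: {0,1}

Answer: BISIMILAR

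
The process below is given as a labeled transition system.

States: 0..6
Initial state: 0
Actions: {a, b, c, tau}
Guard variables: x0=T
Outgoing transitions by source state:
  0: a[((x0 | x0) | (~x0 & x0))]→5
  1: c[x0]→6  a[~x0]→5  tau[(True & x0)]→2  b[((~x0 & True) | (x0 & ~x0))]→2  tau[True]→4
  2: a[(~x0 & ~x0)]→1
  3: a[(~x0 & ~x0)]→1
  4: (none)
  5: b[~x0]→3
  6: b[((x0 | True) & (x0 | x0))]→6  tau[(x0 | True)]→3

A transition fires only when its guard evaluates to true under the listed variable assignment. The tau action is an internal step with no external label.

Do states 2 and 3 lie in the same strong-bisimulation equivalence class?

Answer: BISIMILAR

Working:
Refine partition for ~:
  P[0] = {{0,1,2,3,4,5,6}}
  P[1] = {{0},{1},{2,3,4,5},{6}}
Fixed point at round 2; 4 class(es).
2∈{2,3,4,5}, 3∈{2,3,4,5}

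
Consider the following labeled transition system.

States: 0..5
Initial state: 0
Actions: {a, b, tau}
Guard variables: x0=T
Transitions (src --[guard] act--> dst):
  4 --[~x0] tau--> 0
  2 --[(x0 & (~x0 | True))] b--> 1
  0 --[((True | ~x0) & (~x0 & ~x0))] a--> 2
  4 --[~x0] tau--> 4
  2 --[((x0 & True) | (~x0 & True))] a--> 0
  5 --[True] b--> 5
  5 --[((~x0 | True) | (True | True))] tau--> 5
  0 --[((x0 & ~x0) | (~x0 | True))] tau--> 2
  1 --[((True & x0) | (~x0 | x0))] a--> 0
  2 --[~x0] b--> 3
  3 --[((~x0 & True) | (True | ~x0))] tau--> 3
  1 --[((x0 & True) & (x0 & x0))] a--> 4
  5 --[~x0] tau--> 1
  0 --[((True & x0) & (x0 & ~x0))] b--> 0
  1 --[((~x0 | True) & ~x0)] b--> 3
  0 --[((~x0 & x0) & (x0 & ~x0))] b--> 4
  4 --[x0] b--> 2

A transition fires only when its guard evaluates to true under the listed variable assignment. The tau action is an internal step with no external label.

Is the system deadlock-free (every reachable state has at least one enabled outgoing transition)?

Answer: DEADLOCK-FREE

Analysis:
Reach set: {0,1,2,4}
  0: tau→2  [1 exit(s)]
  1: a→0  a→4  [2 exit(s)]
  2: a→0  b→1  [2 exit(s)]
  4: b→2  [1 exit(s)]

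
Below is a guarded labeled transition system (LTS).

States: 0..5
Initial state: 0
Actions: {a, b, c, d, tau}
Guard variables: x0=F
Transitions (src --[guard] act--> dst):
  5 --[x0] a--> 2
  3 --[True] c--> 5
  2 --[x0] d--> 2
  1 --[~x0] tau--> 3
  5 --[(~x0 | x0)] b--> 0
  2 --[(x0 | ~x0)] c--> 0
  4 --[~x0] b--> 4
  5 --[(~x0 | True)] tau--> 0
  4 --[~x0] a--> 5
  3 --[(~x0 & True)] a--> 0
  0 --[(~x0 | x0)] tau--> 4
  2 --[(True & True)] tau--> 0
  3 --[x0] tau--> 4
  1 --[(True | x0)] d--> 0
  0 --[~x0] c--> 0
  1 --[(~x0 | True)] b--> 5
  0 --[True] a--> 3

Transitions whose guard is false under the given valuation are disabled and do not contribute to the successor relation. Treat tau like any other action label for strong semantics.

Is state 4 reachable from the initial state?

Answer: REACHABLE

Trace:
Guard filter leaves 14 enabled edge(s).
Layer 0: {0}
Layer 1: {3,4}  total {0,3,4}
Layer 2: {5}  total {0,3,4,5}
Reach set: {0,3,4,5}
witness 4: tau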